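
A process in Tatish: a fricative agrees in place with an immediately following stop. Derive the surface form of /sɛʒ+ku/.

[sɛɣku]

/ʒ/ is a voiced postalveolar fricative. The following trigger /k/ is velar, so /ʒ/ must become velar as well.
Changing only its place to velar gives [ɣ] — the voiced velar fricative.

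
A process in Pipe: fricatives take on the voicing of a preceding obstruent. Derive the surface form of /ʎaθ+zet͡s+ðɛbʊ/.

/z/ is a voiced alveolar fricative. The preceding trigger /θ/ is voiceless, so /z/ must become voiceless as well.
A voiceless alveolar fricative is [s], so the surface segment is [s].
The same rule applies at the second boundary: /ð/ → [θ] next to /t͡s/.

[ʎaθset͡sθɛbʊ]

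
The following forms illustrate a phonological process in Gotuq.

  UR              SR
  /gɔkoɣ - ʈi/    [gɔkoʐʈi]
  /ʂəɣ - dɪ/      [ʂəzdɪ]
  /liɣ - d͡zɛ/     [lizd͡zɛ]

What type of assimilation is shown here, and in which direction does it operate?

regressive place assimilation

Underlying /ɣ/ is realised as [ʐ] next to /ʈ/; /ʈ/ itself does not change.
/ɣ/ is velar while /ʈ/ is retroflex; the output [ʐ] is retroflex, matching the trigger — so the feature that spreads is place.
Manner and voice are unchanged, so the assimilation is partial, not total.
The other alternating forms pattern the same way: /ɣ/ → [z] before /d/ (velar → alveolar, matching alveolar); /ɣ/ → [z] before /d͡z/ (velar → alveolar, matching alveolar) — only place changes, and always toward the following segment.
The trigger is the following segment, so the direction is regressive (anticipatory).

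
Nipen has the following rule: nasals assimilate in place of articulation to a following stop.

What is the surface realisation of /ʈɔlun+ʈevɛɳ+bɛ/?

[ʈɔluɳʈevɛmbɛ]

The rule targets /n/ (voiced alveolar nasal), which sits before the trigger /ʈ/ (retroflex).
A voiced retroflex nasal is [ɳ], so the surface segment is [ɳ].
The same rule applies at the second boundary: /ɳ/ → [m] next to /b/.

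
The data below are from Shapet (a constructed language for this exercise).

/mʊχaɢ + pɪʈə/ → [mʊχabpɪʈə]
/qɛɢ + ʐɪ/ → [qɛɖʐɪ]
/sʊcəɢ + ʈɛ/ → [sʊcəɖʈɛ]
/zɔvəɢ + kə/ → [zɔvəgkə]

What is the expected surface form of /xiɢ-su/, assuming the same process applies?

[xidsu]

The data show regressive place assimilation: /ɢ/ → [b] before /p/; /ɢ/ → [ɖ] before /ʐ/; /ɢ/ → [ɖ] before /ʈ/; /ɢ/ → [g] before /k/. In each pair only place changes, matching the following consonant, while manner and voice stay constant.
/ɢ/ is a voiced uvular stop. The following trigger /s/ is alveolar, so /ɢ/ must become alveolar as well.
The voiced alveolar stop is [d], so /ɢ/ → [d].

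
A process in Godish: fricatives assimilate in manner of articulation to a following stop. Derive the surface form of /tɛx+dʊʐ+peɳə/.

The rule targets /x/ (voiceless velar fricative), which sits before the trigger /d/ (stop).
Changing only its manner to stop gives [k] — the voiceless velar stop.
At the second juncture, /ʐ/ likewise becomes [ɖ] adjacent to /p/.

[tɛkdʊɖpeɳə]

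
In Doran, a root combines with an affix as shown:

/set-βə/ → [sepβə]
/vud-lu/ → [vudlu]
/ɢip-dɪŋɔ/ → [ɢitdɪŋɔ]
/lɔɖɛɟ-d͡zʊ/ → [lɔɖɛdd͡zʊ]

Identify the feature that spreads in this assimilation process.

The segment that alternates is /t/, which surfaces as [p] when adjacent to /β/.
The change alveolar → bilabial matches the place of the following /β/, identifying this as place assimilation.
The same holds elsewhere in the data: /p/ → [t] before /d/ (bilabial → alveolar, matching alveolar); /ɟ/ → [d] before /d͡z/ (palatal → alveolar, matching alveolar) — only place changes, and always toward the following segment.
Nothing changes in [vudlu]: there the adjacent consonants already agree in place (/d/ and /l/ are both alveolar), so this form is consistent with the same rule.

place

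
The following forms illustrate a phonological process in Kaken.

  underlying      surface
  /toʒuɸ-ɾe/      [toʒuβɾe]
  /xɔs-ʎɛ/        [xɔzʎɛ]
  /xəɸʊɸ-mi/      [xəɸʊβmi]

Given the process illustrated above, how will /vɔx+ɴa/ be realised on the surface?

[vɔɣɴa]

The data show regressive voicing assimilation: /ɸ/ → [β] before /ɾ/; /s/ → [z] before /ʎ/; /ɸ/ → [β] before /m/. In each pair only voicing changes, matching the following consonant, while place and manner stay constant.
The rule targets /x/ (voiceless velar fricative), which sits before the trigger /ɴ/ (voiced).
The voiced velar fricative is [ɣ], so /x/ → [ɣ].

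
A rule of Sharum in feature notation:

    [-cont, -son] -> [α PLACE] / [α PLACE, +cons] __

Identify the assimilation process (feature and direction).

progressive place assimilation

The shared variable α links the value of the place features (abbreviated [PLACE]) on the target to the same value on the neighbouring segment, so place is the feature that assimilates.
The conditioning segment sits to the left of the focus bar, meaning the trigger precedes the segment that changes — progressive assimilation.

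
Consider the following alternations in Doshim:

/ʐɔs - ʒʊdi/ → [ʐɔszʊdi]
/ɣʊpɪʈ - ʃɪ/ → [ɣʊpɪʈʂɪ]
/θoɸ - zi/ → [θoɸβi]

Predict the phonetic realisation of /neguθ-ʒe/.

The data show progressive place assimilation: /ʒ/ → [z] after /s/; /ʃ/ → [ʂ] after /ʈ/; /z/ → [β] after /ɸ/. In each pair only place changes, matching the preceding consonant, while manner and voice stay constant.
The rule targets /ʒ/ (voiced postalveolar fricative), which sits after the trigger /θ/ (dental).
Changing only its place to dental gives [ð] — the voiced dental fricative.

[neguθðe]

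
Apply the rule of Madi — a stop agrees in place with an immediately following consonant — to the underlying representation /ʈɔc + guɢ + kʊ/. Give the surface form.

[ʈɔkgugkʊ]

/c/ is a voiceless palatal stop. The following trigger /g/ is velar, so /c/ must become velar as well.
The voiceless velar stop is [k], so /c/ → [k].
At the second juncture, /ɢ/ likewise becomes [g] adjacent to /k/.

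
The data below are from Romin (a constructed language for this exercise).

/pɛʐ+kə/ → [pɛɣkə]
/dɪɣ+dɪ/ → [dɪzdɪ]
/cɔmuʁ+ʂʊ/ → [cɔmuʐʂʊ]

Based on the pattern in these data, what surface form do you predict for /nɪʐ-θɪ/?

The data show regressive place assimilation: /ʐ/ → [ɣ] before /k/; /ɣ/ → [z] before /d/; /ʁ/ → [ʐ] before /ʂ/. In each pair only place changes, matching the following consonant, while manner and voice stay constant.
The rule targets /ʐ/ (voiced retroflex fricative), which sits before the trigger /θ/ (dental).
A voiced dental fricative is [ð], so the surface segment is [ð].

[nɪðθɪ]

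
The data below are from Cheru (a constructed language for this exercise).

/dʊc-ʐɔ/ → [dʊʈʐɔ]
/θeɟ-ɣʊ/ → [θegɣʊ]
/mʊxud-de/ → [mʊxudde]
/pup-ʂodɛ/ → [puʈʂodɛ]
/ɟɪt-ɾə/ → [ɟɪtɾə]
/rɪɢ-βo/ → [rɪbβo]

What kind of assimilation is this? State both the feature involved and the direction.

regressive place assimilation

The segment that alternates is /c/, which surfaces as [ʈ] when adjacent to /ʐ/.
The change palatal → retroflex matches the place of the following /ʐ/, identifying this as place assimilation.
Manner and voice are unchanged, so the assimilation is partial, not total.
The same holds elsewhere in the data: /ɟ/ → [g] before /ɣ/ (palatal → velar, matching velar); /p/ → [ʈ] before /ʂ/ (bilabial → retroflex, matching retroflex); /ɢ/ → [b] before /β/ (uvular → bilabial, matching bilabial) — only place changes, and always toward the following segment.
No alternation appears in [mʊxudde], [ɟɪtɾə]: there the adjacent consonants already agree in place (/d/ and /d/ are both alveolar; /t/ and /ɾ/ are both alveolar), so these forms are consistent with the same rule.
The trigger is the following segment, so the direction is regressive (anticipatory).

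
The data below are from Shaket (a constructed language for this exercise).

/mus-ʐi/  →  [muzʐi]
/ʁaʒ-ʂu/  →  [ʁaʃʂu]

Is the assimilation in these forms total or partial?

Comparing underlying and surface forms, /s/ → [z] is the alternation; the neighbouring /ʐ/ is constant.
/s/ is voiceless while /ʐ/ is voiced; the output [z] is voiced, matching the trigger — so the feature that spreads is voicing.
Place and manner are unchanged, so the assimilation is partial, not total.
Checking the remaining alternation: /ʒ/ → [ʃ] before /ʂ/ (voiced → voiceless, matching voiceless) — only voicing changes, and always toward the following segment.

partial assimilation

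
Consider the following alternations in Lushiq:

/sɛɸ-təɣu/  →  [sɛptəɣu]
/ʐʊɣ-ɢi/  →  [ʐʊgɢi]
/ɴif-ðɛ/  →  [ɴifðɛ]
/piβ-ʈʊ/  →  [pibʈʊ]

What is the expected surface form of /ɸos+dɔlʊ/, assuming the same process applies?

[ɸotdɔlʊ]

The data show regressive manner assimilation: /ɸ/ → [p] before /t/; /ɣ/ → [g] before /ɢ/; /β/ → [b] before /ʈ/. In each pair only manner changes, matching the following consonant, while place and voice stay constant.
No alternation appears in [ɴifðɛ]: there the adjacent consonants already agree in manner (/f/ and /ð/ are both fricatives), so this form is consistent with the same rule.
The rule targets /s/ (voiceless alveolar fricative), which sits before the trigger /d/ (stop).
Changing only its manner to stop gives [t] — the voiceless alveolar stop.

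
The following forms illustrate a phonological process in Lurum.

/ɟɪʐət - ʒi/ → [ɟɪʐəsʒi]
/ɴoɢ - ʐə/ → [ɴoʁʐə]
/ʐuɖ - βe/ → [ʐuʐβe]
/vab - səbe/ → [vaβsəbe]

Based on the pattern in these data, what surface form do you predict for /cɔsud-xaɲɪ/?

[cɔsuzxaɲɪ]

The data show regressive manner assimilation: /t/ → [s] before /ʒ/; /ɢ/ → [ʁ] before /ʐ/; /ɖ/ → [ʐ] before /β/; /b/ → [β] before /s/. In each pair only manner changes, matching the following consonant, while place and voice stay constant.
/d/ is a voiced alveolar stop. The following trigger /x/ is a fricative, so /d/ must become a fricative as well.
A voiced alveolar fricative is [z], so the surface segment is [z].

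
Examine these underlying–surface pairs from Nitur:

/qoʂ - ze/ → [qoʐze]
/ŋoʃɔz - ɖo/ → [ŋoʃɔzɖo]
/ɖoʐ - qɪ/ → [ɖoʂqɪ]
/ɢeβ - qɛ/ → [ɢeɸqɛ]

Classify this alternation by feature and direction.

regressive voicing assimilation

The segment that alternates is /ʂ/, which surfaces as [ʐ] when adjacent to /z/.
/ʂ/ is voiceless while /z/ is voiced; the output [ʐ] is voiced, matching the trigger — so the feature that spreads is voicing.
Place and manner are unchanged, so the assimilation is partial, not total.
The same holds elsewhere in the data: /ʐ/ → [ʂ] before /q/ (voiced → voiceless, matching voiceless); /β/ → [ɸ] before /q/ (voiced → voiceless, matching voiceless) — only voicing changes, and always toward the following segment.
No alternation appears in [ŋoʃɔzɖo]: there the adjacent consonants already agree in voicing (/z/ and /ɖ/ are both voiced), so this form is consistent with the same rule.
The trigger is the following segment, so the direction is regressive (anticipatory).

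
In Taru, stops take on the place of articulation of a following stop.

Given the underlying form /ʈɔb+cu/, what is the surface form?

[ʈɔɟcu]

The rule targets /b/ (voiced bilabial stop), which sits before the trigger /c/ (palatal).
Changing only its place to palatal gives [ɟ] — the voiced palatal stop.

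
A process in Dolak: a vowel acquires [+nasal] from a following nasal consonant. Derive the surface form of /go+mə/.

The vowel /o/ is adjacent to the following nasal /m/, so it acquires [+nasal] and surfaces as [õ].

[gõmə]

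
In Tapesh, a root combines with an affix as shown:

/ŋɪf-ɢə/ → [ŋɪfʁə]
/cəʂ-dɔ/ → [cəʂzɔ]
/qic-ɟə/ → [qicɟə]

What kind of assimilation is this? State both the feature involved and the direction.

Underlying /ɢ/ is realised as [ʁ] next to /f/; /f/ itself does not change.
/ɢ/ is a stop while /f/ is a fricative; the output [ʁ] is a fricative, matching the trigger — so the feature that spreads is manner.
Place and voice are unchanged, so the assimilation is partial, not total.
Checking the remaining alternation: /d/ → [z] after /ʂ/ (stop → fricative, matching a fricative) — only manner changes, and always toward the preceding segment.
No alternation appears in [qicɟə]: there the adjacent consonants already agree in manner (/ɟ/ and /c/ are both stops), so this form is consistent with the same rule.
Since the segment that changes follows the conditioning segment, the assimilation is progressive.

progressive manner assimilation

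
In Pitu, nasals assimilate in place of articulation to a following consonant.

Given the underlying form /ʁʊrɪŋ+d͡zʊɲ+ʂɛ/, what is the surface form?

[ʁʊrɪnd͡zʊɳʂɛ]

The rule targets /ŋ/ (voiced velar nasal), which sits before the trigger /d͡z/ (alveolar).
A voiced alveolar nasal is [n], so the surface segment is [n].
The same rule applies at the second boundary: /ɲ/ → [ɳ] next to /ʂ/.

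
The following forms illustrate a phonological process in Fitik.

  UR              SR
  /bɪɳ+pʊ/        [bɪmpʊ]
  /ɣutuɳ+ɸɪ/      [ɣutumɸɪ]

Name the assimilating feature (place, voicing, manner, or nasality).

Comparing underlying and surface forms, /ɳ/ → [m] is the alternation; the neighbouring /p/ is constant.
The change retroflex → bilabial matches the place of the following /p/, identifying this as place assimilation.
The same holds elsewhere in the data: /ɳ/ → [m] before /ɸ/ (retroflex → bilabial, matching bilabial) — only place changes, and always toward the following segment.

place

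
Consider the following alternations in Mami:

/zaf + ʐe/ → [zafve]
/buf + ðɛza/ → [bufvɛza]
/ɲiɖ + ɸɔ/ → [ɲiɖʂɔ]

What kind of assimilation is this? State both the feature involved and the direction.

progressive place assimilation

The segment that alternates is /ʐ/, which surfaces as [v] when adjacent to /f/.
/ʐ/ is retroflex while /f/ is labiodental; the output [v] is labiodental, matching the trigger — so the feature that spreads is place.
Manner and voice are unchanged, so the assimilation is partial, not total.
The other alternating forms pattern the same way: /ð/ → [v] after /f/ (dental → labiodental, matching labiodental); /ɸ/ → [ʂ] after /ɖ/ (bilabial → retroflex, matching retroflex) — only place changes, and always toward the preceding segment.
The trigger is the preceding segment, so the direction is progressive (perseverative).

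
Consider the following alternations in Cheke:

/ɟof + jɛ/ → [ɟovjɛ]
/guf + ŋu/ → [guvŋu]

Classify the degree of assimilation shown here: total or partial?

Comparing underlying and surface forms, /f/ → [v] is the alternation; the neighbouring /j/ is constant.
/f/ is voiceless while /j/ is voiced; the output [v] is voiced, matching the trigger — so the feature that spreads is voicing.
Place and manner are unchanged, so the assimilation is partial, not total.
Checking the remaining alternation: /f/ → [v] before /ŋ/ (voiceless → voiced, matching voiced) — only voicing changes, and always toward the following segment.

partial assimilation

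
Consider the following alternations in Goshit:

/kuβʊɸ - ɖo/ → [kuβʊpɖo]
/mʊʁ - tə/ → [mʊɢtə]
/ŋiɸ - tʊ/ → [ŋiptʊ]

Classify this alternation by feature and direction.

Underlying /ɸ/ is realised as [p] next to /ɖ/; /ɖ/ itself does not change.
/ɸ/ is a fricative while /ɖ/ is a stop; the output [p] is a stop, matching the trigger — so the feature that spreads is manner.
Place and voice are unchanged, so the assimilation is partial, not total.
The other alternating forms pattern the same way: /ʁ/ → [ɢ] before /t/ (fricative → stop, matching a stop); /ɸ/ → [p] before /t/ (fricative → stop, matching a stop) — only manner changes, and always toward the following segment.
The trigger is the following segment, so the direction is regressive (anticipatory).

regressive manner assimilation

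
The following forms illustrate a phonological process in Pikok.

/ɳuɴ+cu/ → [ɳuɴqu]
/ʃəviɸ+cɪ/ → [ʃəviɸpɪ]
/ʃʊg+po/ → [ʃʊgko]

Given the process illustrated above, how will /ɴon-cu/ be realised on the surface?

The data show progressive place assimilation: /c/ → [q] after /ɴ/; /c/ → [p] after /ɸ/; /p/ → [k] after /g/. In each pair only place changes, matching the preceding consonant, while manner and voice stay constant.
The rule targets /c/ (voiceless palatal stop), which sits after the trigger /n/ (alveolar).
Changing only its place to alveolar gives [t] — the voiceless alveolar stop.

[ɴontu]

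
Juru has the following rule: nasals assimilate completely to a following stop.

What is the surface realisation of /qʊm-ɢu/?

[qʊɢɢu]

/m/ is the segment targeted by the rule; it sits immediately before /ɢ/, so it assimilates completely and surfaces as [ɢ].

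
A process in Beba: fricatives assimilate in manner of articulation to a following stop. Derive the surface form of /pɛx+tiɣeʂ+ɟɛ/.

[pɛktiɣeʈɟɛ]

The rule targets /x/ (voiceless velar fricative), which sits before the trigger /t/ (stop).
The voiceless velar stop is [k], so /x/ → [k].
The same rule applies at the second boundary: /ʂ/ → [ʈ] next to /ɟ/.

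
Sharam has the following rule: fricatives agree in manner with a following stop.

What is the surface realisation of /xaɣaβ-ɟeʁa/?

[xaɣabɟeʁa]

/β/ is a voiced bilabial fricative. The following trigger /ɟ/ is a stop, so /β/ must become a stop as well.
A voiced bilabial stop is [b], so the surface segment is [b].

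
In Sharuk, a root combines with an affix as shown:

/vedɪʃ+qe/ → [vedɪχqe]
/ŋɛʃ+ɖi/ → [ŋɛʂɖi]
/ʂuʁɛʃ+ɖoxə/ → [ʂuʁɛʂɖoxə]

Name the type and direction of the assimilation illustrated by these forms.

The segment that alternates is /ʃ/, which surfaces as [χ] when adjacent to /q/.
/ʃ/ is postalveolar while /q/ is uvular; the output [χ] is uvular, matching the trigger — so the feature that spreads is place.
Manner and voice are unchanged, so the assimilation is partial, not total.
The same holds elsewhere in the data: /ʃ/ → [ʂ] before /ɖ/ (postalveolar → retroflex, matching retroflex) — only place changes, and always toward the following segment.
Since the segment that changes precedes the conditioning segment, the assimilation is regressive.

regressive place assimilation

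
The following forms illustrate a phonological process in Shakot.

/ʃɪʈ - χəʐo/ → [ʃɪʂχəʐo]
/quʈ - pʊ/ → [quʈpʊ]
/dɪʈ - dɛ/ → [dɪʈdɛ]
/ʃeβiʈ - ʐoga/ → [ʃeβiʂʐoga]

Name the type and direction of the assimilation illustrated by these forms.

regressive manner assimilation

The segment that alternates is /ʈ/, which surfaces as [ʂ] when adjacent to /χ/.
The change stop → fricative matches the manner of the following /χ/, identifying this as manner assimilation.
Place and voice are unchanged, so the assimilation is partial, not total.
Checking the remaining alternation: /ʈ/ → [ʂ] before /ʐ/ (stop → fricative, matching a fricative) — only manner changes, and always toward the following segment.
Nothing changes in [quʈpʊ], [dɪʈdɛ]: there the adjacent consonants already agree in manner (/ʈ/ and /p/ are both stops; /ʈ/ and /d/ are both stops), so these forms are consistent with the same rule.
Since the segment that changes precedes the conditioning segment, the assimilation is regressive.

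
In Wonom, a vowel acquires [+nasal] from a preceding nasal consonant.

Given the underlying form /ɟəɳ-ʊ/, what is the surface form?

[ɟəɳʊ̃]

/ʊ/ sits next to the nasal /ɳ/ and is therefore nasalised to [ʊ̃].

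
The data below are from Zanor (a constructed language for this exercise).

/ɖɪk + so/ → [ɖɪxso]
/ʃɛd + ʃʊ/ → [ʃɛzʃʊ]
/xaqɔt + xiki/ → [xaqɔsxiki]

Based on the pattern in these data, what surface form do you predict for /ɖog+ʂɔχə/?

[ɖoɣʂɔχə]

The data show regressive manner assimilation: /k/ → [x] before /s/; /d/ → [z] before /ʃ/; /t/ → [s] before /x/. In each pair only manner changes, matching the following consonant, while place and voice stay constant.
The rule targets /g/ (voiced velar stop), which sits before the trigger /ʂ/ (fricative).
A voiced velar fricative is [ɣ], so the surface segment is [ɣ].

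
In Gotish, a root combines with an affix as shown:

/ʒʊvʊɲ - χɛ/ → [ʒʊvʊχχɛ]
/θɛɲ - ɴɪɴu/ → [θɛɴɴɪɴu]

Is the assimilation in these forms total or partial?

The segment that alternates is /ɲ/, which surfaces as [χ] when adjacent to /χ/.
The output [χ] is identical to the trigger /χ/ — every feature (place, manner, voicing) has been copied — so this is total assimilation.
The other form behaves the same way: /ɲ/ → [ɴ] before /ɴ/ — in each case the output is a copy of the following consonant.

total assimilation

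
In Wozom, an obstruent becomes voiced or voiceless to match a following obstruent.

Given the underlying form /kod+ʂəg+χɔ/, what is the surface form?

[kotʂəkχɔ]

/d/ is a voiced alveolar stop. The following trigger /ʂ/ is voiceless, so /d/ must become voiceless as well.
The voiceless alveolar stop is [t], so /d/ → [t].
At the second juncture, /g/ likewise becomes [k] adjacent to /χ/.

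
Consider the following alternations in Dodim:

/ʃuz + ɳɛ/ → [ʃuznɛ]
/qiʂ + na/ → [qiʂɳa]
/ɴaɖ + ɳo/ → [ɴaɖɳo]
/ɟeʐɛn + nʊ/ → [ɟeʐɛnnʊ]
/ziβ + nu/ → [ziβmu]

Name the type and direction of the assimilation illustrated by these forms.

The segment that alternates is /ɳ/, which surfaces as [n] when adjacent to /z/.
The change retroflex → alveolar matches the place of the preceding /z/, identifying this as place assimilation.
Manner and voice are unchanged, so the assimilation is partial, not total.
The same holds elsewhere in the data: /n/ → [ɳ] after /ʂ/ (alveolar → retroflex, matching retroflex); /n/ → [m] after /β/ (alveolar → bilabial, matching bilabial) — only place changes, and always toward the preceding segment.
Nothing changes in [ɴaɖɳo], [ɟeʐɛnnʊ]: there the adjacent consonants already agree in place (/ɳ/ and /ɖ/ are both retroflex; /n/ and /n/ are both alveolar), so these forms are consistent with the same rule.
The trigger is the preceding segment, so the direction is progressive (perseverative).

progressive place assimilation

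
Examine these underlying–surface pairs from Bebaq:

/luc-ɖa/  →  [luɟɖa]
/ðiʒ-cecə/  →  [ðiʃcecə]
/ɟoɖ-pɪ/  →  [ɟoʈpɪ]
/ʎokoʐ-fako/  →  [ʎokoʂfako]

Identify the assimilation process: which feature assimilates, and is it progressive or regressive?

Comparing underlying and surface forms, /c/ → [ɟ] is the alternation; the neighbouring /ɖ/ is constant.
/c/ is voiceless while /ɖ/ is voiced; the output [ɟ] is voiced, matching the trigger — so the feature that spreads is voicing.
Place and manner are unchanged, so the assimilation is partial, not total.
The other alternating forms pattern the same way: /ʒ/ → [ʃ] before /c/ (voiced → voiceless, matching voiceless); /ɖ/ → [ʈ] before /p/ (voiced → voiceless, matching voiceless); /ʐ/ → [ʂ] before /f/ (voiced → voiceless, matching voiceless) — only voicing changes, and always toward the following segment.
Since the segment that changes precedes the conditioning segment, the assimilation is regressive.

regressive voicing assimilation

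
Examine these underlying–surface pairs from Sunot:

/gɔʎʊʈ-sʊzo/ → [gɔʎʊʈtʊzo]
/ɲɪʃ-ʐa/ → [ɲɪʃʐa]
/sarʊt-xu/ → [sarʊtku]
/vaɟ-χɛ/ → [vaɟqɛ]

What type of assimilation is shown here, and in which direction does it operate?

progressive manner assimilation

The segment that alternates is /s/, which surfaces as [t] when adjacent to /ʈ/.
/s/ is a fricative while /ʈ/ is a stop; the output [t] is a stop, matching the trigger — so the feature that spreads is manner.
Place and voice are unchanged, so the assimilation is partial, not total.
The other alternating forms pattern the same way: /x/ → [k] after /t/ (fricative → stop, matching a stop); /χ/ → [q] after /ɟ/ (fricative → stop, matching a stop) — only manner changes, and always toward the preceding segment.
Nothing changes in [ɲɪʃʐa]: there the adjacent consonants already agree in manner (/ʐ/ and /ʃ/ are both fricatives), so this form is consistent with the same rule.
The trigger is the preceding segment, so the direction is progressive (perseverative).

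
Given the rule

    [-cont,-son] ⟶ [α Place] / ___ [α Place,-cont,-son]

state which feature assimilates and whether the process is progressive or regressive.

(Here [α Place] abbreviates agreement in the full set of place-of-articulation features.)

regressive place assimilation

The rule copies the place features (abbreviated [Place]) from the environment onto the target, so the assimilating feature is place.
Since the environment is written after the underscore, the trigger follows the target; the direction is regressive.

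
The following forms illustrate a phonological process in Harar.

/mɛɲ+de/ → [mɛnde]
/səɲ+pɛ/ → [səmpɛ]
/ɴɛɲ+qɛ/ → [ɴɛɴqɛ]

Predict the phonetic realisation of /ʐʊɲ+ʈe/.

The data show regressive place assimilation: /ɲ/ → [n] before /d/; /ɲ/ → [m] before /p/; /ɲ/ → [ɴ] before /q/. In each pair only place changes, matching the following consonant, while manner and voice stay constant.
The rule targets /ɲ/ (voiced palatal nasal), which sits before the trigger /ʈ/ (retroflex).
A voiced retroflex nasal is [ɳ], so the surface segment is [ɳ].

[ʐʊɳʈe]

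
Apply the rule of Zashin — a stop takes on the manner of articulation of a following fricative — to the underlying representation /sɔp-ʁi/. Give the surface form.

The rule targets /p/ (voiceless bilabial stop), which sits before the trigger /ʁ/ (fricative).
A voiceless bilabial fricative is [ɸ], so the surface segment is [ɸ].

[sɔɸʁi]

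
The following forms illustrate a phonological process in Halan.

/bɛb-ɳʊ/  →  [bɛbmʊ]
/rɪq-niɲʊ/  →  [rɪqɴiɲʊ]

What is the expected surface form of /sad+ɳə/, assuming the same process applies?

[sadnə]

The data show progressive place assimilation: /ɳ/ → [m] after /b/; /n/ → [ɴ] after /q/. In each pair only place changes, matching the preceding consonant, while manner and voice stay constant.
The rule targets /ɳ/ (voiced retroflex nasal), which sits after the trigger /d/ (alveolar).
A voiced alveolar nasal is [n], so the surface segment is [n].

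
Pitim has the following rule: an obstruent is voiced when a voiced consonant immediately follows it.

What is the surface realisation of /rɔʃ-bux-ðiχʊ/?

[rɔʒbuɣðiχʊ]

/ʃ/ is a voiceless postalveolar fricative. The following trigger /b/ is voiced, so /ʃ/ must become voiced as well.
The voiced postalveolar fricative is [ʒ], so /ʃ/ → [ʒ].
The same rule applies at the second boundary: /x/ → [ɣ] next to /ð/.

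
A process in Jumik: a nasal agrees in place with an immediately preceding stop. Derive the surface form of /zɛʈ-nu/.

/n/ is a voiced alveolar nasal. The preceding trigger /ʈ/ is retroflex, so /n/ must become retroflex as well.
A voiced retroflex nasal is [ɳ], so the surface segment is [ɳ].

[zɛʈɳu]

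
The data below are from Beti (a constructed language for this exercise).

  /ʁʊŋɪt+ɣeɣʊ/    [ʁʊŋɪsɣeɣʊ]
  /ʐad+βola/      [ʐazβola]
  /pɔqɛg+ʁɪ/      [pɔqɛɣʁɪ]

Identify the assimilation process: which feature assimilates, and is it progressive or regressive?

regressive manner assimilation

Underlying /t/ is realised as [s] next to /ɣ/; /ɣ/ itself does not change.
/t/ is a stop while /ɣ/ is a fricative; the output [s] is a fricative, matching the trigger — so the feature that spreads is manner.
Place and voice are unchanged, so the assimilation is partial, not total.
Checking the remaining alternations: /d/ → [z] before /β/ (stop → fricative, matching a fricative); /g/ → [ɣ] before /ʁ/ (stop → fricative, matching a fricative) — only manner changes, and always toward the following segment.
Since the segment that changes precedes the conditioning segment, the assimilation is regressive.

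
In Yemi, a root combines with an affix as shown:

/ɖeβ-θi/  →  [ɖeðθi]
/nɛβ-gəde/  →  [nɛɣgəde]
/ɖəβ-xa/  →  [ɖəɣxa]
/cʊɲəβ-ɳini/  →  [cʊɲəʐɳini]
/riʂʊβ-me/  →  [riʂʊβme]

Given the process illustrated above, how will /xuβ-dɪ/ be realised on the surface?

[xuzdɪ]

The data show regressive place assimilation: /β/ → [ð] before /θ/; /β/ → [ɣ] before /g/; /β/ → [ɣ] before /x/; /β/ → [ʐ] before /ɳ/. In each pair only place changes, matching the following consonant, while manner and voice stay constant.
No alternation appears in [riʂʊβme]: there the adjacent consonants already agree in place (/β/ and /m/ are both bilabial), so this form is consistent with the same rule.
The rule targets /β/ (voiced bilabial fricative), which sits before the trigger /d/ (alveolar).
A voiced alveolar fricative is [z], so the surface segment is [z].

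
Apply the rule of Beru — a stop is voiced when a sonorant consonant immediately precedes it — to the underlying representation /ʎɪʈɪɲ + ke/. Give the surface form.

/k/ is a voiceless velar stop. The preceding trigger /ɲ/ is voiced, so /k/ must become voiced as well.
A voiced velar stop is [g], so the surface segment is [g].

[ʎɪʈɪɲge]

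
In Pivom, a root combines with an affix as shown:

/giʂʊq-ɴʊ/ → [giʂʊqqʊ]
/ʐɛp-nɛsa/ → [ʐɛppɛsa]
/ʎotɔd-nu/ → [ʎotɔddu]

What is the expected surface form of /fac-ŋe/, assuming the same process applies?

The data show progressive total assimilation (/ɴ/ → [q] after /q/; /n/ → [p] after /p/; /n/ → [d] after /d/): in every case the target segment becomes identical to its preceding neighbour, copying more than a single feature.
/ŋ/ is the segment targeted by the rule; it sits immediately after /c/, so it assimilates completely and surfaces as [c].

[facce]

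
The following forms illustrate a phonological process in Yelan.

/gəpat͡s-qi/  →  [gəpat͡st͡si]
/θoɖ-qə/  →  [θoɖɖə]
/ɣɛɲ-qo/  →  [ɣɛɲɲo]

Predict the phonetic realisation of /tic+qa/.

[ticca]

The data show progressive total assimilation (/q/ → [t͡s] after /t͡s/; /q/ → [ɖ] after /ɖ/; /q/ → [ɲ] after /ɲ/): in every case the target segment becomes identical to its preceding neighbour, copying more than a single feature.
/q/ is the segment targeted by the rule; it sits immediately after /c/, so it assimilates completely and surfaces as [c].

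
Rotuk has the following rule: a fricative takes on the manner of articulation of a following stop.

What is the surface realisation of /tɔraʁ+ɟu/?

The rule targets /ʁ/ (voiced uvular fricative), which sits before the trigger /ɟ/ (stop).
The voiced uvular stop is [ɢ], so /ʁ/ → [ɢ].

[tɔraɢɟu]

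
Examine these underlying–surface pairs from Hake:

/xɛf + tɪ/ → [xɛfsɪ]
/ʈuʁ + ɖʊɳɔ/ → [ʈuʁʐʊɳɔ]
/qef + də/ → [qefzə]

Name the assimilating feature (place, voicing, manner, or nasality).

manner

Underlying /t/ is realised as [s] next to /f/; /f/ itself does not change.
The change stop → fricative matches the manner of the preceding /f/, identifying this as manner assimilation.
The same holds elsewhere in the data: /ɖ/ → [ʐ] after /ʁ/ (stop → fricative, matching a fricative); /d/ → [z] after /f/ (stop → fricative, matching a fricative) — only manner changes, and always toward the preceding segment.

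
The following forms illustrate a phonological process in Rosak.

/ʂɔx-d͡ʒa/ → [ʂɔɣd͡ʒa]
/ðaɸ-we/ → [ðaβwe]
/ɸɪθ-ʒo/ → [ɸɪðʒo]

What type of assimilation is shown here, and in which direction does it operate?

Underlying /x/ is realised as [ɣ] next to /d͡ʒ/; /d͡ʒ/ itself does not change.
/x/ is voiceless while /d͡ʒ/ is voiced; the output [ɣ] is voiced, matching the trigger — so the feature that spreads is voicing.
Place and manner are unchanged, so the assimilation is partial, not total.
Checking the remaining alternations: /ɸ/ → [β] before /w/ (voiceless → voiced, matching voiced); /θ/ → [ð] before /ʒ/ (voiceless → voiced, matching voiced) — only voicing changes, and always toward the following segment.
Since the segment that changes precedes the conditioning segment, the assimilation is regressive.

regressive voicing assimilation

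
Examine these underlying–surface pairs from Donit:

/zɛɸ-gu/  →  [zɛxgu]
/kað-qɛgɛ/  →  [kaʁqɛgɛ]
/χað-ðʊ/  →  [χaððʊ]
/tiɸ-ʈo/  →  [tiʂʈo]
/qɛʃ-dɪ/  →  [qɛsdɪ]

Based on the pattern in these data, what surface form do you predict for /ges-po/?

[geɸpo]

The data show regressive place assimilation: /ɸ/ → [x] before /g/; /ð/ → [ʁ] before /q/; /ɸ/ → [ʂ] before /ʈ/; /ʃ/ → [s] before /d/. In each pair only place changes, matching the following consonant, while manner and voice stay constant.
Nothing changes in [χaððʊ]: there the adjacent consonants already agree in place (/ð/ and /ð/ are both dental), so this form is consistent with the same rule.
/s/ is a voiceless alveolar fricative. The following trigger /p/ is bilabial, so /s/ must become bilabial as well.
A voiceless bilabial fricative is [ɸ], so the surface segment is [ɸ].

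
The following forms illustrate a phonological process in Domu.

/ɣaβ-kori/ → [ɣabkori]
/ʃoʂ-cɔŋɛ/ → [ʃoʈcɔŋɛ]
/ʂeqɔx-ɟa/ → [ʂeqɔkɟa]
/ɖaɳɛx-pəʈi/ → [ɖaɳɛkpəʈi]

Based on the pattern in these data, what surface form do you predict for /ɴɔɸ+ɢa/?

[ɴɔpɢa]

The data show regressive manner assimilation: /β/ → [b] before /k/; /ʂ/ → [ʈ] before /c/; /x/ → [k] before /ɟ/; /x/ → [k] before /p/. In each pair only manner changes, matching the following consonant, while place and voice stay constant.
The rule targets /ɸ/ (voiceless bilabial fricative), which sits before the trigger /ɢ/ (stop).
The voiceless bilabial stop is [p], so /ɸ/ → [p].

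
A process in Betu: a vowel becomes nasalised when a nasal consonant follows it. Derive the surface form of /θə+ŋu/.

The vowel /ə/ is adjacent to the following nasal /ŋ/, so it acquires [+nasal] and surfaces as [ə̃].

[θə̃ŋu]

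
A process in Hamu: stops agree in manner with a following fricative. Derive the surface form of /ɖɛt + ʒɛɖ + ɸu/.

[ɖɛsʒɛʐɸu]

/t/ is a voiceless alveolar stop. The following trigger /ʒ/ is a fricative, so /t/ must become a fricative as well.
The voiceless alveolar fricative is [s], so /t/ → [s].
The same rule applies at the second boundary: /ɖ/ → [ʐ] next to /ɸ/.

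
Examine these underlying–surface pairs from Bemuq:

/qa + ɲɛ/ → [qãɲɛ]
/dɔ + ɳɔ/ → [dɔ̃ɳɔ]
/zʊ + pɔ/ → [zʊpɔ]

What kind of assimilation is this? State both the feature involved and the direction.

regressive nasality assimilation (vowel nasalisation)

The vowel /a/ surfaces as nasalised [ã] next to the following nasal /ɲ/ — it has acquired the [+nasal] feature of its neighbour.
Likewise in the remaining data: /ɔ/ → [ɔ̃] before /ɳ/ — each time a vowel is nasalised next to a following nasal.
No change occurs in [zʊpɔ] because the vowel at the boundary is adjacent to an oral consonant, not a nasal (/ʊ/ next to /p/).
Because the conditioning nasal is to the right of the vowel that changes, the process is regressive (anticipatory).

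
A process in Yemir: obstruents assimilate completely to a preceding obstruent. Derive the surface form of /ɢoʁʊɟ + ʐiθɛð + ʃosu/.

[ɢoʁʊɟɟiθɛððosu]

/ʐ/ is the segment targeted by the rule; it sits immediately after /ɟ/, so it assimilates completely and surfaces as [ɟ].
At the second juncture, /ʃ/ likewise becomes [ð] adjacent to /ð/.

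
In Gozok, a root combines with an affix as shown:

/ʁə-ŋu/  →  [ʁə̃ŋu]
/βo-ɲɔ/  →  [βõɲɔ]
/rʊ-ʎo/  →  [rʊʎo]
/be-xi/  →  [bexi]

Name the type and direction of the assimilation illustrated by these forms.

The vowel /ə/ surfaces as nasalised [ə̃] next to the following nasal /ŋ/ — it has acquired the [+nasal] feature of its neighbour.
The other form shows the same pattern: /o/ → [õ] before /ɲ/ — each time a vowel is nasalised next to a following nasal.
No change occurs in [rʊʎo], [bexi] because the vowel at the boundary is adjacent to an oral consonant, not a nasal (/ʊ/ next to /ʎ/; /e/ next to /x/).
Because the conditioning nasal is to the right of the vowel that changes, the process is regressive (anticipatory).

regressive nasality assimilation (vowel nasalisation)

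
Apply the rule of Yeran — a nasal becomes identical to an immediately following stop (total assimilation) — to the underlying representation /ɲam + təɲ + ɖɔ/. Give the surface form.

/m/ is the segment targeted by the rule; it sits immediately before /t/, so it assimilates completely and surfaces as [t].
At the second juncture, /ɲ/ likewise becomes [ɖ] adjacent to /ɖ/.

[ɲattəɖɖɔ]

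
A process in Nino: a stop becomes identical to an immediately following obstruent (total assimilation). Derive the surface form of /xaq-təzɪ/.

[xattəzɪ]

/q/ is the segment targeted by the rule; it sits immediately before /t/, so it assimilates completely and surfaces as [t].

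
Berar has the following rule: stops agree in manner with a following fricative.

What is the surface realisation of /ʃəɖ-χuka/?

[ʃəʐχuka]

The rule targets /ɖ/ (voiced retroflex stop), which sits before the trigger /χ/ (fricative).
A voiced retroflex fricative is [ʐ], so the surface segment is [ʐ].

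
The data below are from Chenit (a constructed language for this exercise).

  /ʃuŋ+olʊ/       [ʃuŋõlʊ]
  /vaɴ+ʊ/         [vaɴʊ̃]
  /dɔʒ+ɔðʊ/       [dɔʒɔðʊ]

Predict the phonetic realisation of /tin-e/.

[tinẽ]

The data show progressive nasality assimilation (vowel nasalisation): /o/ → [õ] after /ŋ/; /ʊ/ → [ʊ̃] after /ɴ/ — a vowel is nasalised by an immediately preceding nasal consonant.
No change occurs in [dɔʒɔðʊ] because the vowel at the boundary is adjacent to an oral consonant, not a nasal (/ɔ/ next to /ʒ/).
/e/ sits next to the nasal /n/ and is therefore nasalised to [ẽ].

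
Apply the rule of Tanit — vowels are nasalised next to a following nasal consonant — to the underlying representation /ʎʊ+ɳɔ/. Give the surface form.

The vowel /ʊ/ is adjacent to the following nasal /ɳ/, so it acquires [+nasal] and surfaces as [ʊ̃].

[ʎʊ̃ɳɔ]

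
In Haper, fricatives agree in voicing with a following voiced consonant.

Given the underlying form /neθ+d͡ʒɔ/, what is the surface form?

/θ/ is a voiceless dental fricative. The following trigger /d͡ʒ/ is voiced, so /θ/ must become voiced as well.
A voiced dental fricative is [ð], so the surface segment is [ð].

[neðd͡ʒɔ]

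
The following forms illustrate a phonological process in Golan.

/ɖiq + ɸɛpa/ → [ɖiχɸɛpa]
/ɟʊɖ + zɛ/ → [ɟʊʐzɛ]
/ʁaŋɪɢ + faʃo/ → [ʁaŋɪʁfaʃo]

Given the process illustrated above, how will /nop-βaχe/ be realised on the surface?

[noɸβaχe]

The data show regressive manner assimilation: /q/ → [χ] before /ɸ/; /ɖ/ → [ʐ] before /z/; /ɢ/ → [ʁ] before /f/. In each pair only manner changes, matching the following consonant, while place and voice stay constant.
The rule targets /p/ (voiceless bilabial stop), which sits before the trigger /β/ (fricative).
Changing only its manner to fricative gives [ɸ] — the voiceless bilabial fricative.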